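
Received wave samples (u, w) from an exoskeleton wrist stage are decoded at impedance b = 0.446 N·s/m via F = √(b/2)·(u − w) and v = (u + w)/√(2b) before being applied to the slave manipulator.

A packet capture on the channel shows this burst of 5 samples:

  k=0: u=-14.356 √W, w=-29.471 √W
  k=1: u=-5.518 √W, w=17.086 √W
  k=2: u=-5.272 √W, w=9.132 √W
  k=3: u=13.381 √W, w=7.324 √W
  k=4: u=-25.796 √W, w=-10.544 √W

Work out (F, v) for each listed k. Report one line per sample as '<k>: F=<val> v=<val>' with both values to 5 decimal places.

0: F=7.13774 v=-46.40442
1: F=-10.67426 v=12.24830
2: F=-6.80198 v=4.08700
3: F=2.86029 v=21.92264
4: F=-7.20243 v=-38.47711

k=0: u−w=15.11500, u+w=-43.82700; √(b/2)=0.47223, √(2b)=0.94446; F=0.47223×15.115=7.13774, v=-43.82700/0.94446=-46.40442
k=1: u−w=-22.60400, u+w=11.56800; √(b/2)=0.47223, √(2b)=0.94446; F=0.47223×(-22.604)=-10.67426, v=11.56800/0.94446=12.24830
k=2: u−w=-14.40400, u+w=3.86000; √(b/2)=0.47223, √(2b)=0.94446; F=0.47223×(-14.404)=-6.80198, v=3.86000/0.94446=4.08700
k=3: u−w=6.05700, u+w=20.70500; √(b/2)=0.47223, √(2b)=0.94446; F=0.47223×6.057=2.86029, v=20.70500/0.94446=21.92264
k=4: u−w=-15.25200, u+w=-36.34000; √(b/2)=0.47223, √(2b)=0.94446; F=0.47223×(-15.252)=-7.20243, v=-36.34000/0.94446=-38.47711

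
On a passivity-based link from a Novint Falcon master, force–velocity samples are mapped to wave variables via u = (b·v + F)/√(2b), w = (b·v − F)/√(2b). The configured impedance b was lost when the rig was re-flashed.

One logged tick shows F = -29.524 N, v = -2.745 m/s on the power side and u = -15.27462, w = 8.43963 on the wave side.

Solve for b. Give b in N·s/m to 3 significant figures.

b = 3.1 N·s/m

u + w = -6.8350;  u + w = √(2b)·v, so √(2b) = -6.8350/(-2.745) = 2.4900.
b = (√(2b))²/2 = 6.2000/2 = 3.1000.
(Check via u − w = 2F/√(2b): u − w = -23.7142, 2F/√(2b) = -23.7143.)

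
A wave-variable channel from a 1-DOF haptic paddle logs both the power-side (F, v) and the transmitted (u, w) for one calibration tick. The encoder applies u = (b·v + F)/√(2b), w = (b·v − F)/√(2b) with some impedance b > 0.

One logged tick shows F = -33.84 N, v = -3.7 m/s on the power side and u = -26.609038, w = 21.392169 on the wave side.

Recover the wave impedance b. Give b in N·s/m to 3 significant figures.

b = 0.994 N·s/m

u + w = -5.216869;  u + w = √(2b)·v, so √(2b) = -5.216869/(-3.7) = 1.409965.
b = (√(2b))²/2 = 1.988000/2 = 0.994000.
(Check via u − w = 2F/√(2b): u − w = -48.001207, 2F/√(2b) = -48.001205.)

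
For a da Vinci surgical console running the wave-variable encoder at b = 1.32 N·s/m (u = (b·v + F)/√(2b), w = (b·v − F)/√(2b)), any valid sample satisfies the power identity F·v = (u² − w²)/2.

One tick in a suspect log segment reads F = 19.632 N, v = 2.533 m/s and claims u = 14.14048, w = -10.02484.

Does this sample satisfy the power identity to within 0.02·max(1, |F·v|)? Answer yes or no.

yes

F·v = 19.632×2.533 = 49.7279 W.
(u² − w²)/2 = (199.9532 − 100.4974)/2 = 49.7279 W.
|Δ| = 0.0000;  2% of max(1, |F·v|) = 0.9946.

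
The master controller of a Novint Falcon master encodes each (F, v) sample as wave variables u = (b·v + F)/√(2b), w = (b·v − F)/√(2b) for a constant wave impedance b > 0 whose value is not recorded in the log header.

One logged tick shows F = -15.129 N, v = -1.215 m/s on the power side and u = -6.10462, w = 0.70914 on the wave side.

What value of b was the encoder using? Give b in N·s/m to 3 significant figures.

u + w = -5.39548;  u + w = √(2b)·v, so √(2b) = -5.39548/(-1.215) = 4.44072.
b = (√(2b))²/2 = 19.72003/2 = 9.86002.
(Check via u − w = 2F/√(2b): u − w = -6.81376, 2F/√(2b) = -6.81375.)

b = 9.86 N·s/m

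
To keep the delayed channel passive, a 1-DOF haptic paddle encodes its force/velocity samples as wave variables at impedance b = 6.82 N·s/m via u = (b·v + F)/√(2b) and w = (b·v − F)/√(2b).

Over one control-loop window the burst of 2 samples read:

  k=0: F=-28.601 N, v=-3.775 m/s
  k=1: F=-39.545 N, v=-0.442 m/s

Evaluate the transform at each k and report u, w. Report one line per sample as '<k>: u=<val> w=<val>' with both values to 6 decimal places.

0: u=-14.715140 w=0.773170
1: u=-11.523614 w=9.891204

k=0: b·v=6.82×(-3.775)=-25.745500; √(2b)=3.693237; u=(-25.745500+(-28.601))/3.693237=-14.715140, w=(-25.745500−(-28.601))/3.693237=0.773170
k=1: b·v=6.82×(-0.442)=-3.014440; √(2b)=3.693237; u=(-3.014440+(-39.545))/3.693237=-11.523614, w=(-3.014440−(-39.545))/3.693237=9.891204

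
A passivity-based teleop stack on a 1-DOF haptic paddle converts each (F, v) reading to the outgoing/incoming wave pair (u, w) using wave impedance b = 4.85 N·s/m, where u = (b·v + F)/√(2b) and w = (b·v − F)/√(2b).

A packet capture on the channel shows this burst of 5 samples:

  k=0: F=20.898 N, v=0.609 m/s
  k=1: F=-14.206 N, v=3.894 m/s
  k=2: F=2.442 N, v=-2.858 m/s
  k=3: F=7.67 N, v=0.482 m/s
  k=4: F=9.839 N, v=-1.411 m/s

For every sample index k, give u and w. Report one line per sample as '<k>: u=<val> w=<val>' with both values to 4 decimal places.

0: u=7.6583 w=-5.7616
1: u=1.5026 w=10.6252
2: u=-3.6665 w=-5.2347
3: u=3.2133 w=-1.7121
4: u=0.9618 w=-5.3564

k=0: b·v=4.85×0.609=2.9536; √(2b)=3.1145; u=(2.9536+20.898)/3.1145=7.6583, w=(2.9536−20.898)/3.1145=-5.7616
k=1: b·v=4.85×3.894=18.8859; √(2b)=3.1145; u=(18.8859+(-14.206))/3.1145=1.5026, w=(18.8859−(-14.206))/3.1145=10.6252
k=2: b·v=4.85×(-2.858)=-13.8613; √(2b)=3.1145; u=(-13.8613+2.442)/3.1145=-3.6665, w=(-13.8613−2.442)/3.1145=-5.2347
k=3: b·v=4.85×0.482=2.3377; √(2b)=3.1145; u=(2.3377+7.67)/3.1145=3.2133, w=(2.3377−7.67)/3.1145=-1.7121
k=4: b·v=4.85×(-1.411)=-6.8434; √(2b)=3.1145; u=(-6.8434+9.839)/3.1145=0.9618, w=(-6.8434−9.839)/3.1145=-5.3564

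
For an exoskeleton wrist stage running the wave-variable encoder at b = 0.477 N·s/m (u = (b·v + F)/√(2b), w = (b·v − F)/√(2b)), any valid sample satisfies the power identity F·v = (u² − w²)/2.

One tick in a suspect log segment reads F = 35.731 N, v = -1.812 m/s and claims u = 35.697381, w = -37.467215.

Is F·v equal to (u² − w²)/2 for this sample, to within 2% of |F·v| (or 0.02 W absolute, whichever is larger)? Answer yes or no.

yes

F·v = 35.731×(-1.812) = -64.744572 W.
(u² − w²)/2 = (1274.303010 − 1403.792200)/2 = -64.744595 W.
|Δ| = 0.000023;  2% of max(1, |F·v|) = 1.294891.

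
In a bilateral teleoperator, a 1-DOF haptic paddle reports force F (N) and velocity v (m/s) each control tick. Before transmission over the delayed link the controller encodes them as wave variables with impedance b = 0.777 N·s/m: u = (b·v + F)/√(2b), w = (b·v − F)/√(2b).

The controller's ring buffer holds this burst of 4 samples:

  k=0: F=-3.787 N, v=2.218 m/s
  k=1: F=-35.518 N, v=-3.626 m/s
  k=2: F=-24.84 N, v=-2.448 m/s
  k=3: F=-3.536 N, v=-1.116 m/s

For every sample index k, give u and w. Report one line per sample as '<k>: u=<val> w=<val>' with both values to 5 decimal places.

0: u=-1.65540 w=4.42035
1: u=-30.75208 w=26.23193
2: u=-21.45211 w=18.40044
3: u=-3.53213 w=2.14093

k=0: b·v=0.777×2.218=1.72339; √(2b)=1.24660; u=(1.72339+(-3.787))/1.24660=-1.65540, w=(1.72339−(-3.787))/1.24660=4.42035
k=1: b·v=0.777×(-3.626)=-2.81740; √(2b)=1.24660; u=(-2.81740+(-35.518))/1.24660=-30.75208, w=(-2.81740−(-35.518))/1.24660=26.23193
k=2: b·v=0.777×(-2.448)=-1.90210; √(2b)=1.24660; u=(-1.90210+(-24.84))/1.24660=-21.45211, w=(-1.90210−(-24.84))/1.24660=18.40044
k=3: b·v=0.777×(-1.116)=-0.86713; √(2b)=1.24660; u=(-0.86713+(-3.536))/1.24660=-3.53213, w=(-0.86713−(-3.536))/1.24660=2.14093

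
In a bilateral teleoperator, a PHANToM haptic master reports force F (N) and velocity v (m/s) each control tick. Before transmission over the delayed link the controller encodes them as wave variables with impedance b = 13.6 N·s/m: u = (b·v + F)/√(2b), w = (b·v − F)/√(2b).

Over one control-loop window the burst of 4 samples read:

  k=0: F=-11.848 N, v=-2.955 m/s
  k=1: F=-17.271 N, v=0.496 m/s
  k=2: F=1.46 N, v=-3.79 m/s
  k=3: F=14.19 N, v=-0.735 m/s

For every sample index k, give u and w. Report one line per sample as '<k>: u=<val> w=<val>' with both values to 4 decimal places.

k=0: b·v=13.6×(-2.955)=-40.1880; √(2b)=5.2154; u=(-40.1880+(-11.848))/5.2154=-9.9774, w=(-40.1880−(-11.848))/5.2154=-5.4339
k=1: b·v=13.6×0.496=6.7456; √(2b)=5.2154; u=(6.7456+(-17.271))/5.2154=-2.0182, w=(6.7456−(-17.271))/5.2154=4.6050
k=2: b·v=13.6×(-3.79)=-51.5440; √(2b)=5.2154; u=(-51.5440+1.46)/5.2154=-9.6032, w=(-51.5440−1.46)/5.2154=-10.1631
k=3: b·v=13.6×(-0.735)=-9.9960; √(2b)=5.2154; u=(-9.9960+14.19)/5.2154=0.8042, w=(-9.9960−14.19)/5.2154=-4.6375

0: u=-9.9774 w=-5.4339
1: u=-2.0182 w=4.6050
2: u=-9.6032 w=-10.1631
3: u=0.8042 w=-4.6375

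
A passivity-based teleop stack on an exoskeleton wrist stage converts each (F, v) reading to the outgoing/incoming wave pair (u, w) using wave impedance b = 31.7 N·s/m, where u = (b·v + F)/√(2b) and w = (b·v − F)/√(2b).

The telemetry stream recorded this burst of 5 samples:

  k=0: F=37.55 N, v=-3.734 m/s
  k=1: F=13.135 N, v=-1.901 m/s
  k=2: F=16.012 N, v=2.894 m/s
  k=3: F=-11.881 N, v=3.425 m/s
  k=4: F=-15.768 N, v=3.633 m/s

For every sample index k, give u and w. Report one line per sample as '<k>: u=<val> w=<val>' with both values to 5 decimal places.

k=0: b·v=31.7×(-3.734)=-118.36780; √(2b)=7.96241; u=(-118.36780+37.55)/7.96241=-10.14991, w=(-118.36780−37.55)/7.96241=-19.58173
k=1: b·v=31.7×(-1.901)=-60.26170; √(2b)=7.96241; u=(-60.26170+13.135)/7.96241=-5.91865, w=(-60.26170−13.135)/7.96241=-9.21790
k=2: b·v=31.7×2.894=91.73980; √(2b)=7.96241; u=(91.73980+16.012)/7.96241=13.53256, w=(91.73980−16.012)/7.96241=9.51066
k=3: b·v=31.7×3.425=108.57250; √(2b)=7.96241; u=(108.57250+(-11.881))/7.96241=12.14349, w=(108.57250−(-11.881))/7.96241=15.12777
k=4: b·v=31.7×3.633=115.16610; √(2b)=7.96241; u=(115.16610+(-15.768))/7.96241=12.48342, w=(115.16610−(-15.768))/7.96241=16.44403

0: u=-10.14991 w=-19.58173
1: u=-5.91865 w=-9.21790
2: u=13.53256 w=9.51066
3: u=12.14349 w=15.12777
4: u=12.48342 w=16.44403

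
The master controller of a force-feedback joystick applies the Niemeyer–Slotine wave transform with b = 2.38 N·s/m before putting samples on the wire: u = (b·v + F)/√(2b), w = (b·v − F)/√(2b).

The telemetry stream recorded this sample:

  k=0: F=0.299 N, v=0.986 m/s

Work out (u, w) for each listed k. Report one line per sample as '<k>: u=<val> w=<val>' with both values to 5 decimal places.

0: u=1.21265 w=0.93855

k=0: b·v=2.38×0.986=2.34668; √(2b)=2.18174; u=(2.34668+0.299)/2.18174=1.21265, w=(2.34668−0.299)/2.18174=0.93855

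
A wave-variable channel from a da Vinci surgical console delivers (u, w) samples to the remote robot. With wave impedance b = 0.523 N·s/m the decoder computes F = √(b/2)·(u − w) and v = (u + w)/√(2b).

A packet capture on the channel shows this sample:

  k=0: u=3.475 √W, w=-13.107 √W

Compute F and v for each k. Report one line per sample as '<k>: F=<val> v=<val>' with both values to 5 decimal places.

0: F=8.47955 v=-9.41783

k=0: u−w=16.58200, u+w=-9.63200; √(b/2)=0.51137, √(2b)=1.02274; F=0.51137×16.582=8.47955, v=-9.63200/1.02274=-9.41783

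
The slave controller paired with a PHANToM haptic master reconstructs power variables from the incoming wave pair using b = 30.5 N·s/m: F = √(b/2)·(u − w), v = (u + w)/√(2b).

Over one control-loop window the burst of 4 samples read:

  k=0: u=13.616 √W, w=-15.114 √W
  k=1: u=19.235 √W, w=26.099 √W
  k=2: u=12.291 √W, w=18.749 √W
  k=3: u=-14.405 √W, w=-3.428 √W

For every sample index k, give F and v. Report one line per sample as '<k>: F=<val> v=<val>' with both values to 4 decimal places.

k=0: u−w=28.7300, u+w=-1.4980; √(b/2)=3.9051, √(2b)=7.8102; F=3.9051×28.73=112.1942, v=-1.4980/7.8102=-0.1918
k=1: u−w=-6.8640, u+w=45.3340; √(b/2)=3.9051, √(2b)=7.8102; F=3.9051×(-6.864)=-26.8048, v=45.3340/7.8102=5.8044
k=2: u−w=-6.4580, u+w=31.0400; √(b/2)=3.9051, √(2b)=7.8102; F=3.9051×(-6.458)=-25.2193, v=31.0400/7.8102=3.9743
k=3: u−w=-10.9770, u+w=-17.8330; √(b/2)=3.9051, √(2b)=7.8102; F=3.9051×(-10.977)=-42.8666, v=-17.8330/7.8102=-2.2833

0: F=112.1942 v=-0.1918
1: F=-26.8048 v=5.8044
2: F=-25.2193 v=3.9743
3: F=-42.8666 v=-2.2833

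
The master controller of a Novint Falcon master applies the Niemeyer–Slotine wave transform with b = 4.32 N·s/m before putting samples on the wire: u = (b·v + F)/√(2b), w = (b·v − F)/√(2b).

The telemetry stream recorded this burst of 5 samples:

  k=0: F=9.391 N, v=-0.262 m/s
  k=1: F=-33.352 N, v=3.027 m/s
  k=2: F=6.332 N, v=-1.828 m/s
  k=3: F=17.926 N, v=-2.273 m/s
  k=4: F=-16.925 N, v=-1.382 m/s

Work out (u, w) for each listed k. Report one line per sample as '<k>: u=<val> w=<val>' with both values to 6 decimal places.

0: u=2.809823 w=-3.579943
1: u=-6.897818 w=15.795344
2: u=-0.532410 w=-4.840790
3: u=2.757935 w=-9.439163
4: u=-7.789119 w=3.726885

k=0: b·v=4.32×(-0.262)=-1.131840; √(2b)=2.939388; u=(-1.131840+9.391)/2.939388=2.809823, w=(-1.131840−9.391)/2.939388=-3.579943
k=1: b·v=4.32×3.027=13.076640; √(2b)=2.939388; u=(13.076640+(-33.352))/2.939388=-6.897818, w=(13.076640−(-33.352))/2.939388=15.795344
k=2: b·v=4.32×(-1.828)=-7.896960; √(2b)=2.939388; u=(-7.896960+6.332)/2.939388=-0.532410, w=(-7.896960−6.332)/2.939388=-4.840790
k=3: b·v=4.32×(-2.273)=-9.819360; √(2b)=2.939388; u=(-9.819360+17.926)/2.939388=2.757935, w=(-9.819360−17.926)/2.939388=-9.439163
k=4: b·v=4.32×(-1.382)=-5.970240; √(2b)=2.939388; u=(-5.970240+(-16.925))/2.939388=-7.789119, w=(-5.970240−(-16.925))/2.939388=3.726885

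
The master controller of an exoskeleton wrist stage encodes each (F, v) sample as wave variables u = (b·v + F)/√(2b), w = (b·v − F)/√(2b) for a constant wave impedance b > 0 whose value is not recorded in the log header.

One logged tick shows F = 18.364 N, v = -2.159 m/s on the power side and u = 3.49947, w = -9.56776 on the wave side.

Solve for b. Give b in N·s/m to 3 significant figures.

b = 3.95 N·s/m

u + w = -6.0683;  u + w = √(2b)·v, so √(2b) = -6.0683/(-2.159) = 2.8107.
b = (√(2b))²/2 = 7.9000/2 = 3.9500.
(Check via u − w = 2F/√(2b): u − w = 13.0672, 2F/√(2b) = 13.0672.)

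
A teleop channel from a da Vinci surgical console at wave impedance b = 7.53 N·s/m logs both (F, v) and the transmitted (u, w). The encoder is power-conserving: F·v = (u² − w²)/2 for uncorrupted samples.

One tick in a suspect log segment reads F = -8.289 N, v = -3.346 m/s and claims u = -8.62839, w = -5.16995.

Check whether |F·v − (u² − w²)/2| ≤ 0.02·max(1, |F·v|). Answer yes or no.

no

F·v = (-8.289)×(-3.346) = 27.7350 W.
(u² − w²)/2 = (74.4491 − 26.7284)/2 = 23.8604 W.
|Δ| = 3.8746;  2% of max(1, |F·v|) = 0.5547.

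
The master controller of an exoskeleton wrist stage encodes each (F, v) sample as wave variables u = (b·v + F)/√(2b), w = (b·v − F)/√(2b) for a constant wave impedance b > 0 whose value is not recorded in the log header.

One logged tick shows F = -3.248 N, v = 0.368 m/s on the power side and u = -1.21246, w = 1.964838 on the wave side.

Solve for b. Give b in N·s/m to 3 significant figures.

b = 2.09 N·s/m

u + w = 0.752378;  u + w = √(2b)·v, so √(2b) = 0.752378/0.368 = 2.044505.
b = (√(2b))²/2 = 4.180002/2 = 2.090001.
(Check via u − w = 2F/√(2b): u − w = -3.177298, 2F/√(2b) = -3.177297.)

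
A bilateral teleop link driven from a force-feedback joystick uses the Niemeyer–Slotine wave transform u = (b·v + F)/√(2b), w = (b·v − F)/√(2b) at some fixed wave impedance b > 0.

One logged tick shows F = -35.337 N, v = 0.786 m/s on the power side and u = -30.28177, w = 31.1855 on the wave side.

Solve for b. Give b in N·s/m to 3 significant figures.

b = 0.661 N·s/m

u + w = 0.90373;  u + w = √(2b)·v, so √(2b) = 0.90373/0.786 = 1.14978.
b = (√(2b))²/2 = 1.32200/2 = 0.66100.
(Check via u − w = 2F/√(2b): u − w = -61.46727, 2F/√(2b) = -61.46721.)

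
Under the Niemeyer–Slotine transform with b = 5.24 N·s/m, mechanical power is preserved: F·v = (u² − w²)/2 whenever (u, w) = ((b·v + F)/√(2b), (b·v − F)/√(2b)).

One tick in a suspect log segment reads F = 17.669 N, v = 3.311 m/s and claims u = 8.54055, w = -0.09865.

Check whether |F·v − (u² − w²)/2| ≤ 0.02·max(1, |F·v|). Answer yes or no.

no

F·v = 17.669×3.311 = 58.50206 W.
(u² − w²)/2 = (72.94099 − 0.00973)/2 = 36.46563 W.
|Δ| = 22.03643;  2% of max(1, |F·v|) = 1.17004.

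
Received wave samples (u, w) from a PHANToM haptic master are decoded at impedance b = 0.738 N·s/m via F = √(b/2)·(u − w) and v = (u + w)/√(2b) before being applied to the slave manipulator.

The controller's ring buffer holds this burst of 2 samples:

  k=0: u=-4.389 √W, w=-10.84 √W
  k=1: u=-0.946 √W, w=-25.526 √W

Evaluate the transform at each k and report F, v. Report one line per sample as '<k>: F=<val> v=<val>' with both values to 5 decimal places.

0: F=3.91868 v=-12.53511
1: F=14.93121 v=-21.78931

k=0: u−w=6.45100, u+w=-15.22900; √(b/2)=0.60745, √(2b)=1.21491; F=0.60745×6.451=3.91868, v=-15.22900/1.21491=-12.53511
k=1: u−w=24.58000, u+w=-26.47200; √(b/2)=0.60745, √(2b)=1.21491; F=0.60745×24.58=14.93121, v=-26.47200/1.21491=-21.78931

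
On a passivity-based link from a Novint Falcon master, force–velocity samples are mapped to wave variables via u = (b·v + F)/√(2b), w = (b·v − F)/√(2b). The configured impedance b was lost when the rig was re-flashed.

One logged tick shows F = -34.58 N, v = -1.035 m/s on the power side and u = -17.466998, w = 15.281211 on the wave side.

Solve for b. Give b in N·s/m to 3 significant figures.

b = 2.23 N·s/m

u + w = -2.185787;  u + w = √(2b)·v, so √(2b) = -2.185787/(-1.035) = 2.111871.
b = (√(2b))²/2 = 4.460001/2 = 2.230001.
(Check via u − w = 2F/√(2b): u − w = -32.748209, 2F/√(2b) = -32.748205.)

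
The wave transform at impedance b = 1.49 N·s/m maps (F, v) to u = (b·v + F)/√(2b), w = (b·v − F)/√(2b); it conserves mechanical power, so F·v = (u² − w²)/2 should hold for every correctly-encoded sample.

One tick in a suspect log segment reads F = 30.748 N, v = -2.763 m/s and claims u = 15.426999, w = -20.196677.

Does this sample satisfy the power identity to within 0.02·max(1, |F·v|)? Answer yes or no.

F·v = 30.748×(-2.763) = -84.956724 W.
(u² − w²)/2 = (237.992298 − 407.905762)/2 = -84.956732 W.
|Δ| = 0.000008;  2% of max(1, |F·v|) = 1.699134.

yes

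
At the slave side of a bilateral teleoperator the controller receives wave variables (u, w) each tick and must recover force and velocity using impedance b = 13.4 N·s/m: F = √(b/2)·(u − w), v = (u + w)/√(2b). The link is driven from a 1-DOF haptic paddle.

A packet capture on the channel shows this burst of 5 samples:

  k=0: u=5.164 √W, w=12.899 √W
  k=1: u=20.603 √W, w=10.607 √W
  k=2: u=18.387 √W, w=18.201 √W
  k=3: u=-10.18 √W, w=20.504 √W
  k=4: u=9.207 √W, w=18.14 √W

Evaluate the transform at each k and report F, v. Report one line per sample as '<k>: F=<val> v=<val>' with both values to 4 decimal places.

0: F=-20.0216 v=3.4892
1: F=25.8740 v=6.0287
2: F=0.4814 v=7.0676
3: F=-79.4236 v=1.9943
4: F=-23.1225 v=5.2825

k=0: u−w=-7.7350, u+w=18.0630; √(b/2)=2.5884, √(2b)=5.1769; F=2.5884×(-7.735)=-20.0216, v=18.0630/5.1769=3.4892
k=1: u−w=9.9960, u+w=31.2100; √(b/2)=2.5884, √(2b)=5.1769; F=2.5884×9.996=25.8740, v=31.2100/5.1769=6.0287
k=2: u−w=0.1860, u+w=36.5880; √(b/2)=2.5884, √(2b)=5.1769; F=2.5884×0.186=0.4814, v=36.5880/5.1769=7.0676
k=3: u−w=-30.6840, u+w=10.3240; √(b/2)=2.5884, √(2b)=5.1769; F=2.5884×(-30.684)=-79.4236, v=10.3240/5.1769=1.9943
k=4: u−w=-8.9330, u+w=27.3470; √(b/2)=2.5884, √(2b)=5.1769; F=2.5884×(-8.933)=-23.1225, v=27.3470/5.1769=5.2825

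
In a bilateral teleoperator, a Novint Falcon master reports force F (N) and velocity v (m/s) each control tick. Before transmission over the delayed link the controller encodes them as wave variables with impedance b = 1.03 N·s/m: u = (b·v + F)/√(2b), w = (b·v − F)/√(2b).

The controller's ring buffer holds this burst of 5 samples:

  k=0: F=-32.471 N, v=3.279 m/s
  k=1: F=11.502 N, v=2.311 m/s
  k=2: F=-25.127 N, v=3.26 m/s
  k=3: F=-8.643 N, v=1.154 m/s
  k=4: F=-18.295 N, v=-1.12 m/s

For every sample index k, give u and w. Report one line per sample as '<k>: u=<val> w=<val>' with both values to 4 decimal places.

k=0: b·v=1.03×3.279=3.3774; √(2b)=1.4353; u=(3.3774+(-32.471))/1.4353=-20.2705, w=(3.3774−(-32.471))/1.4353=24.9767
k=1: b·v=1.03×2.311=2.3803; √(2b)=1.4353; u=(2.3803+11.502)/1.4353=9.6723, w=(2.3803−11.502)/1.4353=-6.3554
k=2: b·v=1.03×3.26=3.3578; √(2b)=1.4353; u=(3.3578+(-25.127))/1.4353=-15.1673, w=(3.3578−(-25.127))/1.4353=19.8463
k=3: b·v=1.03×1.154=1.1886; √(2b)=1.4353; u=(1.1886+(-8.643))/1.4353=-5.1937, w=(1.1886−(-8.643))/1.4353=6.8500
k=4: b·v=1.03×(-1.12)=-1.1536; √(2b)=1.4353; u=(-1.1536+(-18.295))/1.4353=-13.5505, w=(-1.1536−(-18.295))/1.4353=11.9430

0: u=-20.2705 w=24.9767
1: u=9.6723 w=-6.3554
2: u=-15.1673 w=19.8463
3: u=-5.1937 w=6.8500
4: u=-13.5505 w=11.9430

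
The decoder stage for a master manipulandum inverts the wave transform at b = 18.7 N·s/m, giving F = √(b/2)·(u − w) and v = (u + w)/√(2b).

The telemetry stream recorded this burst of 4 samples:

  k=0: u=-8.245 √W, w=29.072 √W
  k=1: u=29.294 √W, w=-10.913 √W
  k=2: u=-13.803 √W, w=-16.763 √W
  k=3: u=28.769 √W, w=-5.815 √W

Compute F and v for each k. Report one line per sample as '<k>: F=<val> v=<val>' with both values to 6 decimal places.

k=0: u−w=-37.317000, u+w=20.827000; √(b/2)=3.057777, √(2b)=6.115554; F=3.057777×(-37.317)=-114.107063, v=20.827000/6.115554=3.405579
k=1: u−w=40.207000, u+w=18.381000; √(b/2)=3.057777, √(2b)=6.115554; F=3.057777×40.207=122.944039, v=18.381000/6.115554=3.005615
k=2: u−w=2.960000, u+w=-30.566000; √(b/2)=3.057777, √(2b)=6.115554; F=3.057777×2.96=9.051020, v=-30.566000/6.115554=-4.998075
k=3: u−w=34.584000, u+w=22.954000; √(b/2)=3.057777, √(2b)=6.115554; F=3.057777×34.584=105.750159, v=22.954000/6.115554=3.753380

0: F=-114.107063 v=3.405579
1: F=122.944039 v=3.005615
2: F=9.051020 v=-4.998075
3: F=105.750159 v=3.753380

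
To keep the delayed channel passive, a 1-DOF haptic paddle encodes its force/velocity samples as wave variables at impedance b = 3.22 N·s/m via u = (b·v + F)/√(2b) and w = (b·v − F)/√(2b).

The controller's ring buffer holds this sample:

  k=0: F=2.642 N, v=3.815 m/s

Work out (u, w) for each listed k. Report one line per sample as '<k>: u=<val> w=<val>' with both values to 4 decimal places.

0: u=5.8818 w=3.7996

k=0: b·v=3.22×3.815=12.2843; √(2b)=2.5377; u=(12.2843+2.642)/2.5377=5.8818, w=(12.2843−2.642)/2.5377=3.7996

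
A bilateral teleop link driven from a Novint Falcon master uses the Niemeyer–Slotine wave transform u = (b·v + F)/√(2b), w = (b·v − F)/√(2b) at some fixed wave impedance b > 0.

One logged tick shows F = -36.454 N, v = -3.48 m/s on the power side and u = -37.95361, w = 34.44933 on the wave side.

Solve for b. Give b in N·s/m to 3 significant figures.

b = 0.507 N·s/m

u + w = -3.50428;  u + w = √(2b)·v, so √(2b) = -3.50428/(-3.48) = 1.00698.
b = (√(2b))²/2 = 1.01400/2 = 0.50700.
(Check via u − w = 2F/√(2b): u − w = -72.40294, 2F/√(2b) = -72.40284.)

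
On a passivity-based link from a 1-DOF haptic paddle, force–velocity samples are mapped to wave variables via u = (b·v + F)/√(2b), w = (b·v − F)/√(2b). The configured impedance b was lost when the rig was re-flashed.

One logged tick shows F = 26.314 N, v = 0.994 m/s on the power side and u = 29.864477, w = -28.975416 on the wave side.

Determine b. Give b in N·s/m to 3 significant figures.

b = 0.4 N·s/m

u + w = 0.889061;  u + w = √(2b)·v, so √(2b) = 0.889061/0.994 = 0.894428.
b = (√(2b))²/2 = 0.800001/2 = 0.400000.
(Check via u − w = 2F/√(2b): u − w = 58.839893, 2F/√(2b) = 58.839868.)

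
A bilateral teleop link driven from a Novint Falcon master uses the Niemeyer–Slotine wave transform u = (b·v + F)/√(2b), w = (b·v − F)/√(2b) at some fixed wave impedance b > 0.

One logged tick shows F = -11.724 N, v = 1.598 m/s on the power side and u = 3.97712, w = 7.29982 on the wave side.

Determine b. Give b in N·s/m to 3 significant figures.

u + w = 11.27694;  u + w = √(2b)·v, so √(2b) = 11.27694/1.598 = 7.05691.
b = (√(2b))²/2 = 49.79996/2 = 24.89998.
(Check via u − w = 2F/√(2b): u − w = -3.32270, 2F/√(2b) = -3.32270.)

b = 24.9 N·s/m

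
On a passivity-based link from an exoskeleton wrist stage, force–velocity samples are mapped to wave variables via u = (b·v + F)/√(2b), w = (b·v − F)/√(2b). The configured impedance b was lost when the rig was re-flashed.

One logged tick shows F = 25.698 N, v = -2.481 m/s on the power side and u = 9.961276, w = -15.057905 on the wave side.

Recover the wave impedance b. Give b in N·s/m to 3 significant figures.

u + w = -5.096629;  u + w = √(2b)·v, so √(2b) = -5.096629/(-2.481) = 2.054264.
b = (√(2b))²/2 = 4.220001/2 = 2.110000.
(Check via u − w = 2F/√(2b): u − w = 25.019181, 2F/√(2b) = 25.019180.)

b = 2.11 N·s/m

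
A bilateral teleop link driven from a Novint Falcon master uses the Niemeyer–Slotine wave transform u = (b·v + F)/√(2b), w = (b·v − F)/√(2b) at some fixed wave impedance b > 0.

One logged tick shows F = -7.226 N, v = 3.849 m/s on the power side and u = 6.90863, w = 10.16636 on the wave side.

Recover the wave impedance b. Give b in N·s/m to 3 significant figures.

b = 9.84 N·s/m

u + w = 17.0750;  u + w = √(2b)·v, so √(2b) = 17.0750/3.849 = 4.4362.
b = (√(2b))²/2 = 19.6800/2 = 9.8400.
(Check via u − w = 2F/√(2b): u − w = -3.2577, 2F/√(2b) = -3.2577.)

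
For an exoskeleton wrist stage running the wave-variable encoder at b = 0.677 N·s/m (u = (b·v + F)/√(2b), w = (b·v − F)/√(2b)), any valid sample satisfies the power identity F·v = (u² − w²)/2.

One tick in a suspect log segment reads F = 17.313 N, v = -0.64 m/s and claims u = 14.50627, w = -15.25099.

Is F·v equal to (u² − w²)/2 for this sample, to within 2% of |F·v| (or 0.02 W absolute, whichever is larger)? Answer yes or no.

yes

F·v = 17.313×(-0.64) = -11.0803 W.
(u² − w²)/2 = (210.4319 − 232.5927)/2 = -11.0804 W.
|Δ| = 0.0001;  2% of max(1, |F·v|) = 0.2216.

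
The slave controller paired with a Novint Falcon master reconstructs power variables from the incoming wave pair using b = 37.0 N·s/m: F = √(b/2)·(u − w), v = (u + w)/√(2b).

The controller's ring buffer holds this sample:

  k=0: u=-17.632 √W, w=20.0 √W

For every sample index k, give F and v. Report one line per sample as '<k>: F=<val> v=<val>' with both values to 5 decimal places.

k=0: u−w=-37.63200, u+w=2.36800; √(b/2)=4.30116, √(2b)=8.60233; F=4.30116×(-37.632)=-161.86135, v=2.36800/8.60233=0.27527

0: F=-161.86135 v=0.27527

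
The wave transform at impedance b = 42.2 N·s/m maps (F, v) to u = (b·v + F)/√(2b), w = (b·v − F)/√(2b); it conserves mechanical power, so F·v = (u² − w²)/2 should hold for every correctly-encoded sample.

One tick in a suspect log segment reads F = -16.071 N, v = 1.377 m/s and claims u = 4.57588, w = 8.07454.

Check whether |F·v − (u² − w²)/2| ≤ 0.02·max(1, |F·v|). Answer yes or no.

yes

F·v = (-16.071)×1.377 = -22.1298 W.
(u² − w²)/2 = (20.9387 − 65.1982)/2 = -22.1298 W.
|Δ| = 0.0000;  2% of max(1, |F·v|) = 0.4426.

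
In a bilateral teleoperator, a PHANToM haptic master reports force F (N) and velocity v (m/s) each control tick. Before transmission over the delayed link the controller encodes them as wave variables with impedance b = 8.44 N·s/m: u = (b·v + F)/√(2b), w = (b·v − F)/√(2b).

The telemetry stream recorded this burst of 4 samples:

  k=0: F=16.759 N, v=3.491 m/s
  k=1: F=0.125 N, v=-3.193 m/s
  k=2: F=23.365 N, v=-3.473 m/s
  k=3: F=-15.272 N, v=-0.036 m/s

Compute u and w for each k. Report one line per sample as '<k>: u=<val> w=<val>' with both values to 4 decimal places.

0: u=11.2505 w=3.0924
1: u=-6.5288 w=-6.5897
2: u=-1.4475 w=-12.8214
3: u=-3.7911 w=3.6432

k=0: b·v=8.44×3.491=29.4640; √(2b)=4.1085; u=(29.4640+16.759)/4.1085=11.2505, w=(29.4640−16.759)/4.1085=3.0924
k=1: b·v=8.44×(-3.193)=-26.9489; √(2b)=4.1085; u=(-26.9489+0.125)/4.1085=-6.5288, w=(-26.9489−0.125)/4.1085=-6.5897
k=2: b·v=8.44×(-3.473)=-29.3121; √(2b)=4.1085; u=(-29.3121+23.365)/4.1085=-1.4475, w=(-29.3121−23.365)/4.1085=-12.8214
k=3: b·v=8.44×(-0.036)=-0.3038; √(2b)=4.1085; u=(-0.3038+(-15.272))/4.1085=-3.7911, w=(-0.3038−(-15.272))/4.1085=3.6432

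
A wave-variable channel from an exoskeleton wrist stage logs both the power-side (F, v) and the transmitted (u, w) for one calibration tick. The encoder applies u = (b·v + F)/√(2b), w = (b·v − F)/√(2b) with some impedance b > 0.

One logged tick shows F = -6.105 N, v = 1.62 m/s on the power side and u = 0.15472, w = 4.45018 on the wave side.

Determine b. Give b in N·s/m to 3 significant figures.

u + w = 4.6049;  u + w = √(2b)·v, so √(2b) = 4.6049/1.62 = 2.8425.
b = (√(2b))²/2 = 8.0800/2 = 4.0400.
(Check via u − w = 2F/√(2b): u − w = -4.2955, 2F/√(2b) = -4.2955.)

b = 4.04 N·s/m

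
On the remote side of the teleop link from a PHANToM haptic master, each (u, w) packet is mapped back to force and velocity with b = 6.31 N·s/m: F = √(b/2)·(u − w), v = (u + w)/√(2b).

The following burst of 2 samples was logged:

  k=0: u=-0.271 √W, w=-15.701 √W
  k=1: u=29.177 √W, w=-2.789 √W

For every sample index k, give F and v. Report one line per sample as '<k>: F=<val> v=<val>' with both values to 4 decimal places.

k=0: u−w=15.4300, u+w=-15.9720; √(b/2)=1.7762, √(2b)=3.5525; F=1.7762×15.43=27.4073, v=-15.9720/3.5525=-4.4960
k=1: u−w=31.9660, u+w=26.3880; √(b/2)=1.7762, √(2b)=3.5525; F=1.7762×31.966=56.7790, v=26.3880/3.5525=7.4281

0: F=27.4073 v=-4.4960
1: F=56.7790 v=7.4281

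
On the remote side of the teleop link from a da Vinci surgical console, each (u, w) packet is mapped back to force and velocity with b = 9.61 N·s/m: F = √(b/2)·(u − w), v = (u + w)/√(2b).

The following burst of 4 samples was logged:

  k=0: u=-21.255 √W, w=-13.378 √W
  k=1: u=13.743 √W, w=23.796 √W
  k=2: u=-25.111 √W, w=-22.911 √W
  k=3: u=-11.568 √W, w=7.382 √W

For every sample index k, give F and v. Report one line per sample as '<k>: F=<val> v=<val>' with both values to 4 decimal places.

0: F=-17.2666 v=-7.8998
1: F=-22.0365 v=8.5626
2: F=-4.8225 v=-10.9538
3: F=-41.5390 v=-0.9548

k=0: u−w=-7.8770, u+w=-34.6330; √(b/2)=2.1920, √(2b)=4.3841; F=2.1920×(-7.877)=-17.2666, v=-34.6330/4.3841=-7.8998
k=1: u−w=-10.0530, u+w=37.5390; √(b/2)=2.1920, √(2b)=4.3841; F=2.1920×(-10.053)=-22.0365, v=37.5390/4.3841=8.5626
k=2: u−w=-2.2000, u+w=-48.0220; √(b/2)=2.1920, √(2b)=4.3841; F=2.1920×(-2.2)=-4.8225, v=-48.0220/4.3841=-10.9538
k=3: u−w=-18.9500, u+w=-4.1860; √(b/2)=2.1920, √(2b)=4.3841; F=2.1920×(-18.95)=-41.5390, v=-4.1860/4.3841=-0.9548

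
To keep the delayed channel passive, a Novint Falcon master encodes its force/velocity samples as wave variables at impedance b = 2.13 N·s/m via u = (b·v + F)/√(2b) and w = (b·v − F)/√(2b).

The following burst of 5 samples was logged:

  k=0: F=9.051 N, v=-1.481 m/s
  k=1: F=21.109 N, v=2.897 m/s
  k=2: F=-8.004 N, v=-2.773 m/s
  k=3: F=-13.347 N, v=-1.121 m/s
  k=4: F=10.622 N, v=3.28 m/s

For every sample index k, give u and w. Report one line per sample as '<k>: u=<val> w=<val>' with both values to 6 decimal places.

0: u=2.856849 w=-5.913599
1: u=13.217014 w=-7.237674
2: u=-6.739654 w=1.016247
3: u=-7.623502 w=5.309784
4: u=8.531298 w=-1.761454

k=0: b·v=2.13×(-1.481)=-3.154530; √(2b)=2.063977; u=(-3.154530+9.051)/2.063977=2.856849, w=(-3.154530−9.051)/2.063977=-5.913599
k=1: b·v=2.13×2.897=6.170610; √(2b)=2.063977; u=(6.170610+21.109)/2.063977=13.217014, w=(6.170610−21.109)/2.063977=-7.237674
k=2: b·v=2.13×(-2.773)=-5.906490; √(2b)=2.063977; u=(-5.906490+(-8.004))/2.063977=-6.739654, w=(-5.906490−(-8.004))/2.063977=1.016247
k=3: b·v=2.13×(-1.121)=-2.387730; √(2b)=2.063977; u=(-2.387730+(-13.347))/2.063977=-7.623502, w=(-2.387730−(-13.347))/2.063977=5.309784
k=4: b·v=2.13×3.28=6.986400; √(2b)=2.063977; u=(6.986400+10.622)/2.063977=8.531298, w=(6.986400−10.622)/2.063977=-1.761454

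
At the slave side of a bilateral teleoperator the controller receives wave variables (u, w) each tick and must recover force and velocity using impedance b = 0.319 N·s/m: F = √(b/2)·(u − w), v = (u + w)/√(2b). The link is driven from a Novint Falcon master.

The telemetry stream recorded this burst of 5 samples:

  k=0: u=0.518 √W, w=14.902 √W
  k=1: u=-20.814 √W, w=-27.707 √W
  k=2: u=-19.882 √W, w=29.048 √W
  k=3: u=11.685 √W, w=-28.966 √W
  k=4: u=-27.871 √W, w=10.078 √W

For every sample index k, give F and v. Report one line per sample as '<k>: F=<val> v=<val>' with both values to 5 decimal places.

k=0: u−w=-14.38400, u+w=15.42000; √(b/2)=0.39937, √(2b)=0.79875; F=0.39937×(-14.384)=-5.74460, v=15.42000/0.79875=19.30519
k=1: u−w=6.89300, u+w=-48.52100; √(b/2)=0.39937, √(2b)=0.79875; F=0.39937×6.893=2.75289, v=-48.52100/0.79875=-60.74624
k=2: u−w=-48.93000, u+w=9.16600; √(b/2)=0.39937, √(2b)=0.79875; F=0.39937×(-48.93)=-19.54139, v=9.16600/0.79875=11.47544
k=3: u−w=40.65100, u+w=-17.28100; √(b/2)=0.39937, √(2b)=0.79875; F=0.39937×40.651=16.23497, v=-17.28100/0.79875=-21.63508
k=4: u−w=-37.94900, u+w=-17.79300; √(b/2)=0.39937, √(2b)=0.79875; F=0.39937×(-37.949)=-15.15586, v=-17.79300/0.79875=-22.27608

0: F=-5.74460 v=19.30519
1: F=2.75289 v=-60.74624
2: F=-19.54139 v=11.47544
3: F=16.23497 v=-21.63508
4: F=-15.15586 v=-22.27608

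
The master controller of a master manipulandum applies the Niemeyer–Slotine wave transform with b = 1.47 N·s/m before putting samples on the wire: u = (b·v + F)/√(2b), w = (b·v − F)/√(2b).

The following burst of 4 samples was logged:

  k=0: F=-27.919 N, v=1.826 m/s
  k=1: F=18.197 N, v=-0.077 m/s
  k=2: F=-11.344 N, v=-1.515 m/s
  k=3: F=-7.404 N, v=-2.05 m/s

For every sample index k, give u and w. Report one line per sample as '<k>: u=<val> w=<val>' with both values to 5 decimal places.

0: u=-14.71722 w=17.84816
1: u=10.54669 w=-10.67872
2: u=-7.91480 w=5.31711
3: u=-6.07561 w=2.56059

k=0: b·v=1.47×1.826=2.68422; √(2b)=1.71464; u=(2.68422+(-27.919))/1.71464=-14.71722, w=(2.68422−(-27.919))/1.71464=17.84816
k=1: b·v=1.47×(-0.077)=-0.11319; √(2b)=1.71464; u=(-0.11319+18.197)/1.71464=10.54669, w=(-0.11319−18.197)/1.71464=-10.67872
k=2: b·v=1.47×(-1.515)=-2.22705; √(2b)=1.71464; u=(-2.22705+(-11.344))/1.71464=-7.91480, w=(-2.22705−(-11.344))/1.71464=5.31711
k=3: b·v=1.47×(-2.05)=-3.01350; √(2b)=1.71464; u=(-3.01350+(-7.404))/1.71464=-6.07561, w=(-3.01350−(-7.404))/1.71464=2.56059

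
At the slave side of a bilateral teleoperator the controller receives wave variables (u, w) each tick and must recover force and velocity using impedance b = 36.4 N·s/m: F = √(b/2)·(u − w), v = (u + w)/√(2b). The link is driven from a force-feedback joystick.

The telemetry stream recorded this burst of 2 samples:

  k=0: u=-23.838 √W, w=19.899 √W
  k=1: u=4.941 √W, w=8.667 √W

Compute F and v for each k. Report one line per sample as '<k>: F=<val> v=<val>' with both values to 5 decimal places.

0: F=-186.58842 v=-0.46166
1: F=-15.89566 v=1.59488

k=0: u−w=-43.73700, u+w=-3.93900; √(b/2)=4.26615, √(2b)=8.53229; F=4.26615×(-43.737)=-186.58842, v=-3.93900/8.53229=-0.46166
k=1: u−w=-3.72600, u+w=13.60800; √(b/2)=4.26615, √(2b)=8.53229; F=4.26615×(-3.726)=-15.89566, v=13.60800/8.53229=1.59488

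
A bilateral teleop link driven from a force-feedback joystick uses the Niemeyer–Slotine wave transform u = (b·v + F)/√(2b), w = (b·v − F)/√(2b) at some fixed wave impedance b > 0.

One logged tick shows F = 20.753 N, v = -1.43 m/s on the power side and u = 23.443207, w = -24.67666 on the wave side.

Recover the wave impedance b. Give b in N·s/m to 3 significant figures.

u + w = -1.233453;  u + w = √(2b)·v, so √(2b) = -1.233453/(-1.43) = 0.862555.
b = (√(2b))²/2 = 0.744000/2 = 0.372000.
(Check via u − w = 2F/√(2b): u − w = 48.119867, 2F/√(2b) = 48.119855.)

b = 0.372 N·s/m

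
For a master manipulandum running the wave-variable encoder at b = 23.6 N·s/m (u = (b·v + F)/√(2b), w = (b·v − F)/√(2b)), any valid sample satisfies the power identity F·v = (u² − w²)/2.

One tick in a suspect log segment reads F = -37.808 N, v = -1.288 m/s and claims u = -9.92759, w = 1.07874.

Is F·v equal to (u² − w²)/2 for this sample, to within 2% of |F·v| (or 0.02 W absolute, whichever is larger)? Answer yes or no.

yes

F·v = (-37.808)×(-1.288) = 48.6967 W.
(u² − w²)/2 = (98.5570 − 1.1637)/2 = 48.6967 W.
|Δ| = 0.0000;  2% of max(1, |F·v|) = 0.9739.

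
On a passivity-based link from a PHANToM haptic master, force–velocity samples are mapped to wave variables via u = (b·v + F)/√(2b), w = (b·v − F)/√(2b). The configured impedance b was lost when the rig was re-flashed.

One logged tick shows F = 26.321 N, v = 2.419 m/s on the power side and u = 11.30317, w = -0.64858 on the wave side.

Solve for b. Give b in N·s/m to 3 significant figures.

b = 9.7 N·s/m

u + w = 10.6546;  u + w = √(2b)·v, so √(2b) = 10.6546/2.419 = 4.4045.
b = (√(2b))²/2 = 19.4000/2 = 9.7000.
(Check via u − w = 2F/√(2b): u − w = 11.9518, 2F/√(2b) = 11.9518.)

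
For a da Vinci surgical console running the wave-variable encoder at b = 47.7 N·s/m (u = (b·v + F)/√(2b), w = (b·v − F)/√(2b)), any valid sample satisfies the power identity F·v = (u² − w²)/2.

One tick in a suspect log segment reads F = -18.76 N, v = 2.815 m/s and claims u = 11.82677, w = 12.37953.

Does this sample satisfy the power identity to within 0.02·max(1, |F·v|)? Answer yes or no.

no

F·v = (-18.76)×2.815 = -52.8094 W.
(u² − w²)/2 = (139.8725 − 153.2528)/2 = -6.6901 W.
|Δ| = 46.1193;  2% of max(1, |F·v|) = 1.0562.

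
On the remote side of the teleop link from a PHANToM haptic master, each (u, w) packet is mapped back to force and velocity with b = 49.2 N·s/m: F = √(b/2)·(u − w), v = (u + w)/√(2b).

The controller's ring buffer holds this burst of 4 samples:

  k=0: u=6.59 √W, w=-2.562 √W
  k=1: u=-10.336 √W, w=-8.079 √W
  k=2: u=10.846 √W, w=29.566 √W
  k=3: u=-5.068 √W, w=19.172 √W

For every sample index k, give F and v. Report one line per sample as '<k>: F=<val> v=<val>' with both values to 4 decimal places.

0: F=45.3924 v=0.4061
1: F=-11.1944 v=-1.8564
2: F=-92.8482 v=4.0739
3: F=-120.2265 v=1.4218

k=0: u−w=9.1520, u+w=4.0280; √(b/2)=4.9598, √(2b)=9.9197; F=4.9598×9.152=45.3924, v=4.0280/9.9197=0.4061
k=1: u−w=-2.2570, u+w=-18.4150; √(b/2)=4.9598, √(2b)=9.9197; F=4.9598×(-2.257)=-11.1944, v=-18.4150/9.9197=-1.8564
k=2: u−w=-18.7200, u+w=40.4120; √(b/2)=4.9598, √(2b)=9.9197; F=4.9598×(-18.72)=-92.8482, v=40.4120/9.9197=4.0739
k=3: u−w=-24.2400, u+w=14.1040; √(b/2)=4.9598, √(2b)=9.9197; F=4.9598×(-24.24)=-120.2265, v=14.1040/9.9197=1.4218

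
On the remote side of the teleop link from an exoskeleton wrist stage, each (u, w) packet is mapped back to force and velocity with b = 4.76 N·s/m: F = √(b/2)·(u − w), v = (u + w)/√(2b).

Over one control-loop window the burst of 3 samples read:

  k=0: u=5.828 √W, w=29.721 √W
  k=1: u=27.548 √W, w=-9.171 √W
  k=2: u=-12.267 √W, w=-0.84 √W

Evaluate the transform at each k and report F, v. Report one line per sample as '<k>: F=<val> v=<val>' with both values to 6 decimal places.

0: F=-36.860325 v=11.521497
1: F=56.647314 v=5.956020
2: F=-17.628717 v=-4.248003

k=0: u−w=-23.893000, u+w=35.549000; √(b/2)=1.542725, √(2b)=3.085450; F=1.542725×(-23.893)=-36.860325, v=35.549000/3.085450=11.521497
k=1: u−w=36.719000, u+w=18.377000; √(b/2)=1.542725, √(2b)=3.085450; F=1.542725×36.719=56.647314, v=18.377000/3.085450=5.956020
k=2: u−w=-11.427000, u+w=-13.107000; √(b/2)=1.542725, √(2b)=3.085450; F=1.542725×(-11.427)=-17.628717, v=-13.107000/3.085450=-4.248003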